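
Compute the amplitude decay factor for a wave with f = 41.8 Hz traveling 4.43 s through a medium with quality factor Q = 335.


pi*f*t/Q = pi*41.8*4.43/335 = 1.736541
A/A0 = exp(-1.736541) = 0.176129

0.176129


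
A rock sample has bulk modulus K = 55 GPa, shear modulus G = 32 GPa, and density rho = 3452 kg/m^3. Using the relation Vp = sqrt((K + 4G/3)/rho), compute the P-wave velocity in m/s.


First compute the effective modulus:
K + 4G/3 = 55e9 + 4*32e9/3 = 97666666666.67 Pa
Then divide by density:
97666666666.67 / 3452 = 28292777.134 Pa/(kg/m^3)
Take the square root:
Vp = sqrt(28292777.134) = 5319.1 m/s

5319.1


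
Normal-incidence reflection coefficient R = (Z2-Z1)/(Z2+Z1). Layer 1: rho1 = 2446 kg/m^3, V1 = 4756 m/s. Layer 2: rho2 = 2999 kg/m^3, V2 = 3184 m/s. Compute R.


Z1 = 2446 * 4756 = 11633176
Z2 = 2999 * 3184 = 9548816
R = (9548816 - 11633176) / (9548816 + 11633176) = -2084360 / 21181992 = -0.0984

-0.0984


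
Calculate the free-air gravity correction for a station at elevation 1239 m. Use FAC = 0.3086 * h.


FAC = 0.3086 * h
= 0.3086 * 1239
= 382.3554 mGal

382.3554


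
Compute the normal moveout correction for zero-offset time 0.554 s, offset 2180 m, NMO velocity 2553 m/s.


x/Vnmo = 2180/2553 = 0.853897
(x/Vnmo)^2 = 0.729141
t0^2 = 0.306916
sqrt(0.306916 + 0.729141) = 1.017869
dt = 1.017869 - 0.554 = 0.463869

0.463869


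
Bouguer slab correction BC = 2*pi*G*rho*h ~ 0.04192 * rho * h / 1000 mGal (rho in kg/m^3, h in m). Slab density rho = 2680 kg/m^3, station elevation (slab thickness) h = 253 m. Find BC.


BC = 0.04192 * rho * h / 1000
= 0.04192 * 2680 * 253 / 1000
= 28.4234 mGal

28.4234


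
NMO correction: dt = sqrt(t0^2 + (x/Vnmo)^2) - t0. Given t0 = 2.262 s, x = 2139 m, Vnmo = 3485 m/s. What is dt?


x/Vnmo = 2139/3485 = 0.613773
(x/Vnmo)^2 = 0.376718
t0^2 = 5.116644
sqrt(5.116644 + 0.376718) = 2.343792
dt = 2.343792 - 2.262 = 0.081792

0.081792


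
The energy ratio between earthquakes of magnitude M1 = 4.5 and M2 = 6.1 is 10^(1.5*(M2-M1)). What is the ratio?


M2 - M1 = 6.1 - 4.5 = 1.6
1.5 * 1.6 = 2.4
ratio = 10^2.4 = 251.19

251.19


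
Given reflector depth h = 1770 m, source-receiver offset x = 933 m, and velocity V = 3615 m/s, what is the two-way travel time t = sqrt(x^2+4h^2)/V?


x^2 + 4h^2 = 933^2 + 4*1770^2 = 870489 + 12531600 = 13402089
sqrt(13402089) = 3660.8864
t = 3660.8864 / 3615 = 1.0127 s

1.0127


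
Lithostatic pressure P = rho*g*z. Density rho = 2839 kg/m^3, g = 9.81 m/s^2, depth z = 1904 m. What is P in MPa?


P = rho * g * z / 1e6
= 2839 * 9.81 * 1904 / 1e6
= 53027523.36 / 1e6
= 53.0275 MPa

53.0275


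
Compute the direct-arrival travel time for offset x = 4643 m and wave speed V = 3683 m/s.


t = x / V
= 4643 / 3683
= 1.2607 s

1.2607


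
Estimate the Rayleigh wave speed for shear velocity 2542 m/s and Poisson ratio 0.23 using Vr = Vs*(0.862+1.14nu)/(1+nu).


Numerator factor = 0.862 + 1.14*0.23 = 1.1242
Denominator = 1 + 0.23 = 1.23
Vr = 2542 * 1.1242 / 1.23 = 2323.35 m/s

2323.35


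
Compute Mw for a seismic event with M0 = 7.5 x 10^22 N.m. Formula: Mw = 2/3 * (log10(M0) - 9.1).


log10(M0) = log10(7.5 x 10^22) = 22.8751
Mw = 2/3 * (22.8751 - 9.1)
= 2/3 * 13.7751
= 9.18

9.18


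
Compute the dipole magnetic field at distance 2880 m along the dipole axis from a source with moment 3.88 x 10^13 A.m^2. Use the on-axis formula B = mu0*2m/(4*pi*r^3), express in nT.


m = 3.88 x 10^13 = 38800000000000 A.m^2
2m = 77600000000000 A.m^2
r^3 = 2880^3 = 23887872000
B = (4pi*10^-7) * 77600000000000 / (4*pi * 23887872000) * 1e9
= 97515035.967427 / 300183852740.37 * 1e9
= 324851.0374 nT

324851.0374


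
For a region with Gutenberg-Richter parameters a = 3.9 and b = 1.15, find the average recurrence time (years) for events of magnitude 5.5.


log10(N) = 3.9 - 1.15*5.5 = -2.425
N = 10^-2.425 = 0.003758
T = 1/N = 1/0.003758 = 266.0725 years

266.0725


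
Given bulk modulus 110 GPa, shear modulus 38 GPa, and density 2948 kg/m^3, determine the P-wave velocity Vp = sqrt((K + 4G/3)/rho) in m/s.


First compute the effective modulus:
K + 4G/3 = 110e9 + 4*38e9/3 = 160666666666.67 Pa
Then divide by density:
160666666666.67 / 2948 = 54500226.142 Pa/(kg/m^3)
Take the square root:
Vp = sqrt(54500226.142) = 7382.43 m/s

7382.43


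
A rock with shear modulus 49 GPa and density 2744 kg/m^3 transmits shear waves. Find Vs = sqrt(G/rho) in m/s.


Convert G to Pa: G = 49e9 Pa
Compute G/rho = 49e9 / 2744 = 17857142.8571
Vs = sqrt(17857142.8571) = 4225.77 m/s

4225.77


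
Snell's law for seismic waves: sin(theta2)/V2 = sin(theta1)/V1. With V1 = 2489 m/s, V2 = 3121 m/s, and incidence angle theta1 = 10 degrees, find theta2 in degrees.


sin(theta1) = sin(10 deg) = 0.173648
sin(theta2) = V2/V1 * sin(theta1) = 3121/2489 * 0.173648 = 0.21774
theta2 = arcsin(0.21774) = 12.5764 degrees

12.5764


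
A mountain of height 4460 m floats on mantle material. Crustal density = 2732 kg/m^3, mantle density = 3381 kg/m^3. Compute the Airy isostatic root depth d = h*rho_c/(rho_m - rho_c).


rho_m - rho_c = 3381 - 2732 = 649
d = 4460 * 2732 / 649
= 12184720 / 649
= 18774.61 m

18774.61


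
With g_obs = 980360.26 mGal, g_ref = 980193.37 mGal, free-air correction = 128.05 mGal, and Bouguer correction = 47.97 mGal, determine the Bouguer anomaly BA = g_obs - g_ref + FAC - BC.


BA = g_obs - g_ref + FAC - BC
= 980360.26 - 980193.37 + 128.05 - 47.97
= 246.97 mGal

246.97


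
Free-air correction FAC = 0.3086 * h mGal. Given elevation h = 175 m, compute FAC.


FAC = 0.3086 * h
= 0.3086 * 175
= 54.005 mGal

54.005


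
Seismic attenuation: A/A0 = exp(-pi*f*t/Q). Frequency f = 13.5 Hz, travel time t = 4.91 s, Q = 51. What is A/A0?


pi*f*t/Q = pi*13.5*4.91/51 = 4.083146
A/A0 = exp(-4.083146) = 0.016854

0.016854


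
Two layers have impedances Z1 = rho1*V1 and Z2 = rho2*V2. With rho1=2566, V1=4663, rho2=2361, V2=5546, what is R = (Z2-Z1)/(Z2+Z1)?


Z1 = 2566 * 4663 = 11965258
Z2 = 2361 * 5546 = 13094106
R = (13094106 - 11965258) / (13094106 + 11965258) = 1128848 / 25059364 = 0.045

0.045


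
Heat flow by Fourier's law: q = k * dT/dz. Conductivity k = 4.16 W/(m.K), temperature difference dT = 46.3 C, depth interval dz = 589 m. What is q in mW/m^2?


q = k * dT / dz * 1000
= 4.16 * 46.3 / 589 * 1000
= 0.327008 * 1000
= 327.0085 mW/m^2

327.0085


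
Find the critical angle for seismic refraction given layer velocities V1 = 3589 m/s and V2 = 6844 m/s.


V1/V2 = 3589/6844 = 0.524401
theta_c = arcsin(0.524401) = 31.6279 degrees

31.6279


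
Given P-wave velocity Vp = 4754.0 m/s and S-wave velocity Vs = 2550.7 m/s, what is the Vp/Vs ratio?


Vp/Vs = 4754.0 / 2550.7
= 1.8638

1.8638


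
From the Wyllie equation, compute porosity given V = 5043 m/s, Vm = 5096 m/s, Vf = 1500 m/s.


1/V - 1/Vm = 1/5043 - 1/5096 = 2.06e-06
1/Vf - 1/Vm = 1/1500 - 1/5096 = 0.00047043
phi = 2.06e-06 / 0.00047043 = 0.0044

0.0044


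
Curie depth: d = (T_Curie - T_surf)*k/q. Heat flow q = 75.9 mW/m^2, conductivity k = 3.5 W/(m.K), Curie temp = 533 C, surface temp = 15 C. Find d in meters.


T_Curie - T_surf = 533 - 15 = 518 C
Convert q to W/m^2: 75.9 mW/m^2 = 0.0759 W/m^2
d = 518 * 3.5 / 0.0759 = 23886.69 m

23886.69


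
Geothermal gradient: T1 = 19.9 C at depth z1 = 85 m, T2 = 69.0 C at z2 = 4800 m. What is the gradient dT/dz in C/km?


dT = 69.0 - 19.9 = 49.1 C
dz = 4800 - 85 = 4715 m
gradient = dT/dz * 1000 = 49.1/4715 * 1000 = 10.4136 C/km

10.4136


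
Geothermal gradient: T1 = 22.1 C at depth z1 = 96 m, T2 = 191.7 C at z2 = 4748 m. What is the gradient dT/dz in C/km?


dT = 191.7 - 22.1 = 169.6 C
dz = 4748 - 96 = 4652 m
gradient = dT/dz * 1000 = 169.6/4652 * 1000 = 36.4574 C/km

36.4574


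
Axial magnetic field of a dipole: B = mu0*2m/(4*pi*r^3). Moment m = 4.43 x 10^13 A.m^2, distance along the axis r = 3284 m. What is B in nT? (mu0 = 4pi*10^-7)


m = 4.43 x 10^13 = 44300000000000 A.m^2
2m = 88600000000000 A.m^2
r^3 = 3284^3 = 35416810304
B = (4pi*10^-7) * 88600000000000 / (4*pi * 35416810304) * 1e9
= 111338043.643222 / 445060764258.52 * 1e9
= 250163.6913 nT

250163.6913


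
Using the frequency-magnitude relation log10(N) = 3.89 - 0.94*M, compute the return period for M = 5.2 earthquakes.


log10(N) = 3.89 - 0.94*5.2 = -0.998
N = 10^-0.998 = 0.100462
T = 1/N = 1/0.100462 = 9.9541 years

9.9541


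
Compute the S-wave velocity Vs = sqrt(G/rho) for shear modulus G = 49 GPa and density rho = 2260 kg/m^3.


Convert G to Pa: G = 49e9 Pa
Compute G/rho = 49e9 / 2260 = 21681415.9292
Vs = sqrt(21681415.9292) = 4656.33 m/s

4656.33


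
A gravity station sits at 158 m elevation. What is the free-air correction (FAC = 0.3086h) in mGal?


FAC = 0.3086 * h
= 0.3086 * 158
= 48.7588 mGal

48.7588


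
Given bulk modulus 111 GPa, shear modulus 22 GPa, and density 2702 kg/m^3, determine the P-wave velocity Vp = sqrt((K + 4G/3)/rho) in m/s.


First compute the effective modulus:
K + 4G/3 = 111e9 + 4*22e9/3 = 140333333333.33 Pa
Then divide by density:
140333333333.33 / 2702 = 51936836.9109 Pa/(kg/m^3)
Take the square root:
Vp = sqrt(51936836.9109) = 7206.72 m/s

7206.72


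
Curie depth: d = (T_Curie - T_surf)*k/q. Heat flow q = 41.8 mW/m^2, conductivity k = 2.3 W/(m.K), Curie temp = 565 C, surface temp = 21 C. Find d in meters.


T_Curie - T_surf = 565 - 21 = 544 C
Convert q to W/m^2: 41.8 mW/m^2 = 0.0418 W/m^2
d = 544 * 2.3 / 0.0418 = 29933.01 m

29933.01


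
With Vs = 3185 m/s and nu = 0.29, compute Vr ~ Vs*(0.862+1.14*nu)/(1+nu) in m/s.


Numerator factor = 0.862 + 1.14*0.29 = 1.1926
Denominator = 1 + 0.29 = 1.29
Vr = 3185 * 1.1926 / 1.29 = 2944.52 m/s

2944.52


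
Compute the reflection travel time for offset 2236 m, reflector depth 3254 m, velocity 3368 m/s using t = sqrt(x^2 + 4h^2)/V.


x^2 + 4h^2 = 2236^2 + 4*3254^2 = 4999696 + 42354064 = 47353760
sqrt(47353760) = 6881.4068
t = 6881.4068 / 3368 = 2.0432 s

2.0432


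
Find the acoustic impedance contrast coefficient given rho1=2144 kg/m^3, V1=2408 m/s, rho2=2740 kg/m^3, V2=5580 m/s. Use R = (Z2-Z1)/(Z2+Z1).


Z1 = 2144 * 2408 = 5162752
Z2 = 2740 * 5580 = 15289200
R = (15289200 - 5162752) / (15289200 + 5162752) = 10126448 / 20451952 = 0.4951

0.4951


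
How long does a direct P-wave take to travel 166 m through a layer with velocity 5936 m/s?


t = x / V
= 166 / 5936
= 0.028 s

0.028


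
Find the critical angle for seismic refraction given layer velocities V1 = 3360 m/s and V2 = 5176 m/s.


V1/V2 = 3360/5176 = 0.64915
theta_c = arcsin(0.64915) = 40.4775 degrees

40.4775


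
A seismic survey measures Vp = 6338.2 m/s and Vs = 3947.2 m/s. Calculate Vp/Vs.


Vp/Vs = 6338.2 / 3947.2
= 1.6057

1.6057


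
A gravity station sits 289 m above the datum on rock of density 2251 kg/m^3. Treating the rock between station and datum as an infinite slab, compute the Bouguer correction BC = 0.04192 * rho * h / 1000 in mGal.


BC = 0.04192 * rho * h / 1000
= 0.04192 * 2251 * 289 / 1000
= 27.2706 mGal

27.2706


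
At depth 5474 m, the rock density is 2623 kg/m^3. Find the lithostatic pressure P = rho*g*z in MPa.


P = rho * g * z / 1e6
= 2623 * 9.81 * 5474 / 1e6
= 140854942.62 / 1e6
= 140.8549 MPa

140.8549


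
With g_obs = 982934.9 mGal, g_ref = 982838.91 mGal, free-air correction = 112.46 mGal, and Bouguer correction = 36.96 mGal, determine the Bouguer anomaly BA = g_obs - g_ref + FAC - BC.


BA = g_obs - g_ref + FAC - BC
= 982934.9 - 982838.91 + 112.46 - 36.96
= 171.49 mGal

171.49


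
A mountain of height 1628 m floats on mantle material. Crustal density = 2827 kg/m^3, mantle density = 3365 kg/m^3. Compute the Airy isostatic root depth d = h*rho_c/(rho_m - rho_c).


rho_m - rho_c = 3365 - 2827 = 538
d = 1628 * 2827 / 538
= 4602356 / 538
= 8554.57 m

8554.57


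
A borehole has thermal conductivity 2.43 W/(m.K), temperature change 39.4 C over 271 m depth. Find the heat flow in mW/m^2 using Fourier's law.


q = k * dT / dz * 1000
= 2.43 * 39.4 / 271 * 1000
= 0.353292 * 1000
= 353.2915 mW/m^2

353.2915


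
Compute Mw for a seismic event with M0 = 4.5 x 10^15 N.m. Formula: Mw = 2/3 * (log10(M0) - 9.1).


log10(M0) = log10(4.5 x 10^15) = 15.6532
Mw = 2/3 * (15.6532 - 9.1)
= 2/3 * 6.5532
= 4.37

4.37


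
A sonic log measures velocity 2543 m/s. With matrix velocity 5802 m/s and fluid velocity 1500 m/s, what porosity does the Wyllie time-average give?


1/V - 1/Vm = 1/2543 - 1/5802 = 0.00022088
1/Vf - 1/Vm = 1/1500 - 1/5802 = 0.00049431
phi = 0.00022088 / 0.00049431 = 0.4468

0.4468


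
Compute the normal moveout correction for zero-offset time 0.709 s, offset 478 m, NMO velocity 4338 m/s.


x/Vnmo = 478/4338 = 0.110189
(x/Vnmo)^2 = 0.012142
t0^2 = 0.502681
sqrt(0.502681 + 0.012142) = 0.717511
dt = 0.717511 - 0.709 = 0.008511

0.008511


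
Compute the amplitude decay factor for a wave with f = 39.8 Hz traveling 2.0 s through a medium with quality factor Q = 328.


pi*f*t/Q = pi*39.8*2.0/328 = 0.762411
A/A0 = exp(-0.762411) = 0.46654

0.46654


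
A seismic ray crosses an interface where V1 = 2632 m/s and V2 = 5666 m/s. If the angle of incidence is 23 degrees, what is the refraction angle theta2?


sin(theta1) = sin(23 deg) = 0.390731
sin(theta2) = V2/V1 * sin(theta1) = 5666/2632 * 0.390731 = 0.841141
theta2 = arcsin(0.841141) = 57.2608 degrees

57.2608


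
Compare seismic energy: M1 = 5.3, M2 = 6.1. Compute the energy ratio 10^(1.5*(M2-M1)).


M2 - M1 = 6.1 - 5.3 = 0.8
1.5 * 0.8 = 1.2
ratio = 10^1.2 = 15.85

15.85


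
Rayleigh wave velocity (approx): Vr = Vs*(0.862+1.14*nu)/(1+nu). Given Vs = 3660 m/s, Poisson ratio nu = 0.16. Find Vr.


Numerator factor = 0.862 + 1.14*0.16 = 1.0444
Denominator = 1 + 0.16 = 1.16
Vr = 3660 * 1.0444 / 1.16 = 3295.26 m/s

3295.26


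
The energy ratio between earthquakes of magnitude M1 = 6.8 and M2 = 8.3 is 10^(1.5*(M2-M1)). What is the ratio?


M2 - M1 = 8.3 - 6.8 = 1.5
1.5 * 1.5 = 2.25
ratio = 10^2.25 = 177.83

177.83


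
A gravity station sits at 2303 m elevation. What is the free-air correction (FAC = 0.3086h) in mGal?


FAC = 0.3086 * h
= 0.3086 * 2303
= 710.7058 mGal

710.7058


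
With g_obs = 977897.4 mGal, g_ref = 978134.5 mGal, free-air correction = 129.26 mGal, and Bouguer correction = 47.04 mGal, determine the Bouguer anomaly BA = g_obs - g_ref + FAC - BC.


BA = g_obs - g_ref + FAC - BC
= 977897.4 - 978134.5 + 129.26 - 47.04
= -154.88 mGal

-154.88


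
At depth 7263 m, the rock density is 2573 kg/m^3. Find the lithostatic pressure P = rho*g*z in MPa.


P = rho * g * z / 1e6
= 2573 * 9.81 * 7263 / 1e6
= 183326327.19 / 1e6
= 183.3263 MPa

183.3263


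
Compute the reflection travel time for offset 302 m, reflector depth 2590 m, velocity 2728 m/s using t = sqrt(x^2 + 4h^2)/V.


x^2 + 4h^2 = 302^2 + 4*2590^2 = 91204 + 26832400 = 26923604
sqrt(26923604) = 5188.796
t = 5188.796 / 2728 = 1.9021 s

1.9021


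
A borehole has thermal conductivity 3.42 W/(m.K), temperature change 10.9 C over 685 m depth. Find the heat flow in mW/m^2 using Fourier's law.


q = k * dT / dz * 1000
= 3.42 * 10.9 / 685 * 1000
= 0.05442 * 1000
= 54.4204 mW/m^2

54.4204


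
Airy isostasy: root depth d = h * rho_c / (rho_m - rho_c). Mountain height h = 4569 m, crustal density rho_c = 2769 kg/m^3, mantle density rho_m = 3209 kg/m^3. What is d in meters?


rho_m - rho_c = 3209 - 2769 = 440
d = 4569 * 2769 / 440
= 12651561 / 440
= 28753.55 m

28753.55


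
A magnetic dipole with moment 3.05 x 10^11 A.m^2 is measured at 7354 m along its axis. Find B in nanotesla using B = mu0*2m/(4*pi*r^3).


m = 3.05 x 10^11 = 305000000000 A.m^2
2m = 610000000000 A.m^2
r^3 = 7354^3 = 397713997864
B = (4pi*10^-7) * 610000000000 / (4*pi * 397713997864) * 1e9
= 766548.607476 / 4997821495677.48 * 1e9
= 153.3765 nT

153.3765


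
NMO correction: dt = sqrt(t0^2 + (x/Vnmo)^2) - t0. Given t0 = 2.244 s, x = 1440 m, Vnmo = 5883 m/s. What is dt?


x/Vnmo = 1440/5883 = 0.244773
(x/Vnmo)^2 = 0.059914
t0^2 = 5.035536
sqrt(5.035536 + 0.059914) = 2.25731
dt = 2.25731 - 2.244 = 0.01331

0.01331


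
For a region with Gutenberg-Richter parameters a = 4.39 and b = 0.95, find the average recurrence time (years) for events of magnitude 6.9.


log10(N) = 4.39 - 0.95*6.9 = -2.165
N = 10^-2.165 = 0.006839
T = 1/N = 1/0.006839 = 146.2177 years

146.2177


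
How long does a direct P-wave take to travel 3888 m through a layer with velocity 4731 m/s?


t = x / V
= 3888 / 4731
= 0.8218 s

0.8218


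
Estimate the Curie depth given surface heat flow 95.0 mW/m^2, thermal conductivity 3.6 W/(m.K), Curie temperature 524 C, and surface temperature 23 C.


T_Curie - T_surf = 524 - 23 = 501 C
Convert q to W/m^2: 95.0 mW/m^2 = 0.095 W/m^2
d = 501 * 3.6 / 0.095 = 18985.26 m

18985.26


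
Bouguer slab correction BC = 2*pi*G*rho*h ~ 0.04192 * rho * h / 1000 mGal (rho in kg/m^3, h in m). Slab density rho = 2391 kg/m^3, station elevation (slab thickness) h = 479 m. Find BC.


BC = 0.04192 * rho * h / 1000
= 0.04192 * 2391 * 479 / 1000
= 48.0105 mGal

48.0105


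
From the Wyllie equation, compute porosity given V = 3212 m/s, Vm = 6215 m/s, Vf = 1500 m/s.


1/V - 1/Vm = 1/3212 - 1/6215 = 0.00015043
1/Vf - 1/Vm = 1/1500 - 1/6215 = 0.00050577
phi = 0.00015043 / 0.00050577 = 0.2974

0.2974


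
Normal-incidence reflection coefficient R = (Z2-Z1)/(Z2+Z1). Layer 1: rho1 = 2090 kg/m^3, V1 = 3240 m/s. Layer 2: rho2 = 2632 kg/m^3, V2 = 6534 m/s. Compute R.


Z1 = 2090 * 3240 = 6771600
Z2 = 2632 * 6534 = 17197488
R = (17197488 - 6771600) / (17197488 + 6771600) = 10425888 / 23969088 = 0.435

0.435


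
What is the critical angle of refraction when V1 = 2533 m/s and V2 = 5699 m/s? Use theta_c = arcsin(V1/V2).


V1/V2 = 2533/5699 = 0.444464
theta_c = arcsin(0.444464) = 26.389 degrees

26.389


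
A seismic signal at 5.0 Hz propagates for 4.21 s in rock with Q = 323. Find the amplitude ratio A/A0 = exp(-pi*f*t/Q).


pi*f*t/Q = pi*5.0*4.21/323 = 0.204738
A/A0 = exp(-0.204738) = 0.81486

0.81486


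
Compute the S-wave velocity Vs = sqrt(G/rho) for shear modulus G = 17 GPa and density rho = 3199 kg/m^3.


Convert G to Pa: G = 17e9 Pa
Compute G/rho = 17e9 / 3199 = 5314160.6752
Vs = sqrt(5314160.6752) = 2305.25 m/s

2305.25


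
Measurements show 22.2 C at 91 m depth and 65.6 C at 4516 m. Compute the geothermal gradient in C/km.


dT = 65.6 - 22.2 = 43.4 C
dz = 4516 - 91 = 4425 m
gradient = dT/dz * 1000 = 43.4/4425 * 1000 = 9.8079 C/km

9.8079


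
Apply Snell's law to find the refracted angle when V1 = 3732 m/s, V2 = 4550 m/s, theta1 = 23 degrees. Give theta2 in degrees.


sin(theta1) = sin(23 deg) = 0.390731
sin(theta2) = V2/V1 * sin(theta1) = 4550/3732 * 0.390731 = 0.476374
theta2 = arcsin(0.476374) = 28.4488 degrees

28.4488


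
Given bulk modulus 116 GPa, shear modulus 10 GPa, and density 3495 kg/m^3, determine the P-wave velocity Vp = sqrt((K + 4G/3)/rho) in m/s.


First compute the effective modulus:
K + 4G/3 = 116e9 + 4*10e9/3 = 129333333333.33 Pa
Then divide by density:
129333333333.33 / 3495 = 37005245.5889 Pa/(kg/m^3)
Take the square root:
Vp = sqrt(37005245.5889) = 6083.19 m/s

6083.19


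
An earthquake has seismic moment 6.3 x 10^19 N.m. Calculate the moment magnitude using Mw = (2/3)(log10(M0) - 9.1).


log10(M0) = log10(6.3 x 10^19) = 19.7993
Mw = 2/3 * (19.7993 - 9.1)
= 2/3 * 10.6993
= 7.13

7.13


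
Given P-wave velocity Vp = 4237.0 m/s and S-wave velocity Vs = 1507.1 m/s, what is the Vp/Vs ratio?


Vp/Vs = 4237.0 / 1507.1
= 2.8114

2.8114


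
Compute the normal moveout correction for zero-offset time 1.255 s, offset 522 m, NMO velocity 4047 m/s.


x/Vnmo = 522/4047 = 0.128984
(x/Vnmo)^2 = 0.016637
t0^2 = 1.575025
sqrt(1.575025 + 0.016637) = 1.261611
dt = 1.261611 - 1.255 = 0.006611

0.006611


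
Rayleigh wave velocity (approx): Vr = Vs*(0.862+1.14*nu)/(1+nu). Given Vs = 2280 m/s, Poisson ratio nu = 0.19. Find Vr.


Numerator factor = 0.862 + 1.14*0.19 = 1.0786
Denominator = 1 + 0.19 = 1.19
Vr = 2280 * 1.0786 / 1.19 = 2066.56 m/s

2066.56


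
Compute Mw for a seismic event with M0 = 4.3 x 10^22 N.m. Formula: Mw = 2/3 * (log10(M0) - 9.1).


log10(M0) = log10(4.3 x 10^22) = 22.6335
Mw = 2/3 * (22.6335 - 9.1)
= 2/3 * 13.5335
= 9.02

9.02


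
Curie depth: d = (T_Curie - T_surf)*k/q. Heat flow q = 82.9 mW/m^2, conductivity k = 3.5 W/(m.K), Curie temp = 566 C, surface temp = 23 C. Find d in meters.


T_Curie - T_surf = 566 - 23 = 543 C
Convert q to W/m^2: 82.9 mW/m^2 = 0.0829 W/m^2
d = 543 * 3.5 / 0.0829 = 22925.21 m

22925.21


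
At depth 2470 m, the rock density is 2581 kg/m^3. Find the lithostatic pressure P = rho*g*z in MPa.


P = rho * g * z / 1e6
= 2581 * 9.81 * 2470 / 1e6
= 62539436.7 / 1e6
= 62.5394 MPa

62.5394


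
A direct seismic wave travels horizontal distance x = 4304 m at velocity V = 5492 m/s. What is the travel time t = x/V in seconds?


t = x / V
= 4304 / 5492
= 0.7837 s

0.7837


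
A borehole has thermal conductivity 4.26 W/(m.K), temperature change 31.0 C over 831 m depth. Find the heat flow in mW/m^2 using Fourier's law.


q = k * dT / dz * 1000
= 4.26 * 31.0 / 831 * 1000
= 0.158917 * 1000
= 158.917 mW/m^2

158.917


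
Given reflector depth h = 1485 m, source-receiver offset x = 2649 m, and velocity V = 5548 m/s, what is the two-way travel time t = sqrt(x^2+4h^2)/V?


x^2 + 4h^2 = 2649^2 + 4*1485^2 = 7017201 + 8820900 = 15838101
sqrt(15838101) = 3979.7112
t = 3979.7112 / 5548 = 0.7173 s

0.7173


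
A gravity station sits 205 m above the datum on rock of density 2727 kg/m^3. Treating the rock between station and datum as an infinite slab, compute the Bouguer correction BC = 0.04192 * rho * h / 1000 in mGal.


BC = 0.04192 * rho * h / 1000
= 0.04192 * 2727 * 205 / 1000
= 23.4347 mGal

23.4347


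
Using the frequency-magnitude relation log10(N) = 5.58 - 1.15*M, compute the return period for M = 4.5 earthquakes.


log10(N) = 5.58 - 1.15*4.5 = 0.405
N = 10^0.405 = 2.540973
T = 1/N = 1/2.540973 = 0.3936 years

0.3936


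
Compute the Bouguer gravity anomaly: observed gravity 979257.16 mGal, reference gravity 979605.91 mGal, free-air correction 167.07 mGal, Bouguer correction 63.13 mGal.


BA = g_obs - g_ref + FAC - BC
= 979257.16 - 979605.91 + 167.07 - 63.13
= -244.81 mGal

-244.81


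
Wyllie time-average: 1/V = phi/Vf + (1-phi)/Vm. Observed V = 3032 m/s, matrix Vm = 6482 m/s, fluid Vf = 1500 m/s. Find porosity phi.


1/V - 1/Vm = 1/3032 - 1/6482 = 0.00017554
1/Vf - 1/Vm = 1/1500 - 1/6482 = 0.00051239
phi = 0.00017554 / 0.00051239 = 0.3426

0.3426


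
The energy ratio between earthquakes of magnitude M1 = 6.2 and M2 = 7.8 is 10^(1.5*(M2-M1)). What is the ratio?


M2 - M1 = 7.8 - 6.2 = 1.6
1.5 * 1.6 = 2.4
ratio = 10^2.4 = 251.19

251.19


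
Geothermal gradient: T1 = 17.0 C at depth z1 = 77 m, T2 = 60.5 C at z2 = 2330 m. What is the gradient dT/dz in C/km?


dT = 60.5 - 17.0 = 43.5 C
dz = 2330 - 77 = 2253 m
gradient = dT/dz * 1000 = 43.5/2253 * 1000 = 19.3076 C/km

19.3076


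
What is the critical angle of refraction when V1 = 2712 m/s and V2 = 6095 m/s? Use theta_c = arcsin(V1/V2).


V1/V2 = 2712/6095 = 0.444955
theta_c = arcsin(0.444955) = 26.4205 degrees

26.4205


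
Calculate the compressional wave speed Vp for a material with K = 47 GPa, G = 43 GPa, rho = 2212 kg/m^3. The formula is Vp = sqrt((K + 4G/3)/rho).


First compute the effective modulus:
K + 4G/3 = 47e9 + 4*43e9/3 = 104333333333.33 Pa
Then divide by density:
104333333333.33 / 2212 = 47166968.053 Pa/(kg/m^3)
Take the square root:
Vp = sqrt(47166968.053) = 6867.82 m/s

6867.82


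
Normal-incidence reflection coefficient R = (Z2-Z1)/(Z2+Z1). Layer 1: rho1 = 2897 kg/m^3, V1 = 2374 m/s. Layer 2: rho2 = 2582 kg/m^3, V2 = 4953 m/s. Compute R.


Z1 = 2897 * 2374 = 6877478
Z2 = 2582 * 4953 = 12788646
R = (12788646 - 6877478) / (12788646 + 6877478) = 5911168 / 19666124 = 0.3006

0.3006


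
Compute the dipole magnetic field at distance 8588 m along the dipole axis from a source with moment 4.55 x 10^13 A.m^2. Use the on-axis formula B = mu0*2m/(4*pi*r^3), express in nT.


m = 4.55 x 10^13 = 45500000000000 A.m^2
2m = 91000000000000 A.m^2
r^3 = 8588^3 = 633397153472
B = (4pi*10^-7) * 91000000000000 / (4*pi * 633397153472) * 1e9
= 114353972.590668 / 7959503376609.29 * 1e9
= 14366.9733 nT

14366.9733


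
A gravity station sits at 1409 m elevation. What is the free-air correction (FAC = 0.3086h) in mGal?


FAC = 0.3086 * h
= 0.3086 * 1409
= 434.8174 mGal

434.8174


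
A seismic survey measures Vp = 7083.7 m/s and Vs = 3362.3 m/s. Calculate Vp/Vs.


Vp/Vs = 7083.7 / 3362.3
= 2.1068

2.1068


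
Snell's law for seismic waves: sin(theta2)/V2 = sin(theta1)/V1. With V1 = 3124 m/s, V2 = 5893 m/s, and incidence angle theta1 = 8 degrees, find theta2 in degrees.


sin(theta1) = sin(8 deg) = 0.139173
sin(theta2) = V2/V1 * sin(theta1) = 5893/3124 * 0.139173 = 0.262531
theta2 = arcsin(0.262531) = 15.2203 degrees

15.2203


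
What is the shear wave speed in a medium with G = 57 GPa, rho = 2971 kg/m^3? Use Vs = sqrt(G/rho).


Convert G to Pa: G = 57e9 Pa
Compute G/rho = 57e9 / 2971 = 19185459.4413
Vs = sqrt(19185459.4413) = 4380.12 m/s

4380.12


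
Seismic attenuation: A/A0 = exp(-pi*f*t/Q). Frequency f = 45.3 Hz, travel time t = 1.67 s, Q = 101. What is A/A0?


pi*f*t/Q = pi*45.3*1.67/101 = 2.353115
A/A0 = exp(-2.353115) = 0.095073

0.095073


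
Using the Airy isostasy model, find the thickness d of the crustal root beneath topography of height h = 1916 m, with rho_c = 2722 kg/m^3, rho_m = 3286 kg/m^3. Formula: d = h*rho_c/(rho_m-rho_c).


rho_m - rho_c = 3286 - 2722 = 564
d = 1916 * 2722 / 564
= 5215352 / 564
= 9247.08 m

9247.08


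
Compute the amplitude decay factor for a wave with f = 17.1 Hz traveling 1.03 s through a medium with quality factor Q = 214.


pi*f*t/Q = pi*17.1*1.03/214 = 0.258565
A/A0 = exp(-0.258565) = 0.772159

0.772159


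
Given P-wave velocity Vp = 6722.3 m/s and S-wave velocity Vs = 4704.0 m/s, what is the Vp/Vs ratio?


Vp/Vs = 6722.3 / 4704.0
= 1.4291

1.4291


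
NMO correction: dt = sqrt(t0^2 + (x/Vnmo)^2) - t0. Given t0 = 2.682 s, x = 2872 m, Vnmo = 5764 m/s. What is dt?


x/Vnmo = 2872/5764 = 0.498265
(x/Vnmo)^2 = 0.248268
t0^2 = 7.193124
sqrt(7.193124 + 0.248268) = 2.727892
dt = 2.727892 - 2.682 = 0.045892

0.045892


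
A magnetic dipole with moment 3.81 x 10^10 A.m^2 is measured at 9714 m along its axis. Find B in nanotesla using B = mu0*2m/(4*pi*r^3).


m = 3.81 x 10^10 = 38100000000 A.m^2
2m = 76200000000 A.m^2
r^3 = 9714^3 = 916630486344
B = (4pi*10^-7) * 76200000000 / (4*pi * 916630486344) * 1e9
= 95755.744081 / 11518718407819.0 * 1e9
= 8.3131 nT

8.3131


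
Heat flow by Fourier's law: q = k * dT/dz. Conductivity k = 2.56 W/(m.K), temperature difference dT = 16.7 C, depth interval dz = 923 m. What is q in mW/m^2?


q = k * dT / dz * 1000
= 2.56 * 16.7 / 923 * 1000
= 0.046319 * 1000
= 46.3185 mW/m^2

46.3185


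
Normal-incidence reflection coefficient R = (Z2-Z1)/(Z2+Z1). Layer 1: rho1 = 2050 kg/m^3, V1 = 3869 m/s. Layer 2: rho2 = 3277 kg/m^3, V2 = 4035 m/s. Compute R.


Z1 = 2050 * 3869 = 7931450
Z2 = 3277 * 4035 = 13222695
R = (13222695 - 7931450) / (13222695 + 7931450) = 5291245 / 21154145 = 0.2501

0.2501


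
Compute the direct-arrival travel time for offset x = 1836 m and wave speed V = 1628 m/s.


t = x / V
= 1836 / 1628
= 1.1278 s

1.1278


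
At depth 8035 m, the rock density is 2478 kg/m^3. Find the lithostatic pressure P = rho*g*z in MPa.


P = rho * g * z / 1e6
= 2478 * 9.81 * 8035 / 1e6
= 195324261.3 / 1e6
= 195.3243 MPa

195.3243


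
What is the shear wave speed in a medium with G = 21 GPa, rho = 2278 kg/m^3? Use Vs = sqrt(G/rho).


Convert G to Pa: G = 21e9 Pa
Compute G/rho = 21e9 / 2278 = 9218612.8183
Vs = sqrt(9218612.8183) = 3036.22 m/s

3036.22


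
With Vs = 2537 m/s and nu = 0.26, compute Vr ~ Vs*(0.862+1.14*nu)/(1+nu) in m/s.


Numerator factor = 0.862 + 1.14*0.26 = 1.1584
Denominator = 1 + 0.26 = 1.26
Vr = 2537 * 1.1584 / 1.26 = 2332.43 m/s

2332.43


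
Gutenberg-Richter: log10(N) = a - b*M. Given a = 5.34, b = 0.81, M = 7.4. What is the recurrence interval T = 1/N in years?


log10(N) = 5.34 - 0.81*7.4 = -0.654
N = 10^-0.654 = 0.22182
T = 1/N = 1/0.22182 = 4.5082 years

4.5082


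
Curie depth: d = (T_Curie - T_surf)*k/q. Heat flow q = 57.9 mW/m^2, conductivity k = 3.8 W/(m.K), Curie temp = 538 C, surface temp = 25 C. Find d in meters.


T_Curie - T_surf = 538 - 25 = 513 C
Convert q to W/m^2: 57.9 mW/m^2 = 0.0579 W/m^2
d = 513 * 3.8 / 0.0579 = 33668.39 m

33668.39


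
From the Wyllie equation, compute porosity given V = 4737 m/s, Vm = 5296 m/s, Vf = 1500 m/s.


1/V - 1/Vm = 1/4737 - 1/5296 = 2.228e-05
1/Vf - 1/Vm = 1/1500 - 1/5296 = 0.00047784
phi = 2.228e-05 / 0.00047784 = 0.0466

0.0466


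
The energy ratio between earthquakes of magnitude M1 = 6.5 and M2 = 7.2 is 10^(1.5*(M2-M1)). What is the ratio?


M2 - M1 = 7.2 - 6.5 = 0.7
1.5 * 0.7 = 1.05
ratio = 10^1.05 = 11.22

11.22


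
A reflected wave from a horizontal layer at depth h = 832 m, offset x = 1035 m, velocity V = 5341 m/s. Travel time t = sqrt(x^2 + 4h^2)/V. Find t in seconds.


x^2 + 4h^2 = 1035^2 + 4*832^2 = 1071225 + 2768896 = 3840121
sqrt(3840121) = 1959.6227
t = 1959.6227 / 5341 = 0.3669 s

0.3669


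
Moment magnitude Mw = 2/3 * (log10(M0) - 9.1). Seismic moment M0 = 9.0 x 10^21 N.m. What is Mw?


log10(M0) = log10(9.0 x 10^21) = 21.9542
Mw = 2/3 * (21.9542 - 9.1)
= 2/3 * 12.8542
= 8.57

8.57


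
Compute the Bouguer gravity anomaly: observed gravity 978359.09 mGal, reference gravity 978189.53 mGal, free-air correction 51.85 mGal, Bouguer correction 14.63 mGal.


BA = g_obs - g_ref + FAC - BC
= 978359.09 - 978189.53 + 51.85 - 14.63
= 206.78 mGal

206.78


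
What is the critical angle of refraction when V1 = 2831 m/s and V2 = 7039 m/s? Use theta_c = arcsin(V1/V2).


V1/V2 = 2831/7039 = 0.402188
theta_c = arcsin(0.402188) = 23.715 degrees

23.715


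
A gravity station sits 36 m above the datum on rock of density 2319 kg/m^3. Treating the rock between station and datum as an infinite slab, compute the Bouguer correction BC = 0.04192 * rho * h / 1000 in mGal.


BC = 0.04192 * rho * h / 1000
= 0.04192 * 2319 * 36 / 1000
= 3.4996 mGal

3.4996


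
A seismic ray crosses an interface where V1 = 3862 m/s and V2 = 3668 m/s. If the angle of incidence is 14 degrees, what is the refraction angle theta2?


sin(theta1) = sin(14 deg) = 0.241922
sin(theta2) = V2/V1 * sin(theta1) = 3668/3862 * 0.241922 = 0.229769
theta2 = arcsin(0.229769) = 13.2835 degrees

13.2835


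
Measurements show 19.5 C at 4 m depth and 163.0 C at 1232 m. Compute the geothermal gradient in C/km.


dT = 163.0 - 19.5 = 143.5 C
dz = 1232 - 4 = 1228 m
gradient = dT/dz * 1000 = 143.5/1228 * 1000 = 116.8567 C/km

116.8567


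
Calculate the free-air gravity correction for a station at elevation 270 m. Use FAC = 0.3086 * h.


FAC = 0.3086 * h
= 0.3086 * 270
= 83.322 mGal

83.322


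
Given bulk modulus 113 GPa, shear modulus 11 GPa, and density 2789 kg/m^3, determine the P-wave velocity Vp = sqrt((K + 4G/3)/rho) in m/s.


First compute the effective modulus:
K + 4G/3 = 113e9 + 4*11e9/3 = 127666666666.67 Pa
Then divide by density:
127666666666.67 / 2789 = 45775068.7224 Pa/(kg/m^3)
Take the square root:
Vp = sqrt(45775068.7224) = 6765.73 m/s

6765.73


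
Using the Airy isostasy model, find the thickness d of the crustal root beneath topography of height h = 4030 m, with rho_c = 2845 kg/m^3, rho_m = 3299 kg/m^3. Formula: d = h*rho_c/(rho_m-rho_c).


rho_m - rho_c = 3299 - 2845 = 454
d = 4030 * 2845 / 454
= 11465350 / 454
= 25254.07 m

25254.07


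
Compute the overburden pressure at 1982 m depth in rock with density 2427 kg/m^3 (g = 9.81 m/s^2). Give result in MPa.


P = rho * g * z / 1e6
= 2427 * 9.81 * 1982 / 1e6
= 47189180.34 / 1e6
= 47.1892 MPa

47.1892


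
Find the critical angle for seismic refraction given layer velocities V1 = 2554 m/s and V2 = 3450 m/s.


V1/V2 = 2554/3450 = 0.74029
theta_c = arcsin(0.74029) = 47.7561 degrees

47.7561


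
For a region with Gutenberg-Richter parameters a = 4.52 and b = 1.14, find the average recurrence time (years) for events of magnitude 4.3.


log10(N) = 4.52 - 1.14*4.3 = -0.382
N = 10^-0.382 = 0.414954
T = 1/N = 1/0.414954 = 2.4099 years

2.4099


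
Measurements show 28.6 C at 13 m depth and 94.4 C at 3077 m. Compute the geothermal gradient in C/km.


dT = 94.4 - 28.6 = 65.8 C
dz = 3077 - 13 = 3064 m
gradient = dT/dz * 1000 = 65.8/3064 * 1000 = 21.4752 C/km

21.4752


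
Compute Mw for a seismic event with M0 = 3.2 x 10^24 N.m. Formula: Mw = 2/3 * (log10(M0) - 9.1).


log10(M0) = log10(3.2 x 10^24) = 24.5051
Mw = 2/3 * (24.5051 - 9.1)
= 2/3 * 15.4051
= 10.27

10.27


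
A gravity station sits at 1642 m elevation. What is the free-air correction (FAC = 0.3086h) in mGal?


FAC = 0.3086 * h
= 0.3086 * 1642
= 506.7212 mGal

506.7212


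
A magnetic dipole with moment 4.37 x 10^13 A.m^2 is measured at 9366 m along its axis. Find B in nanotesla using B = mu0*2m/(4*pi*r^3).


m = 4.37 x 10^13 = 43700000000000 A.m^2
2m = 87400000000000 A.m^2
r^3 = 9366^3 = 821603839896
B = (4pi*10^-7) * 87400000000000 / (4*pi * 821603839896) * 1e9
= 109830079.169499 / 10324578350313.75 * 1e9
= 10637.7302 nT

10637.7302


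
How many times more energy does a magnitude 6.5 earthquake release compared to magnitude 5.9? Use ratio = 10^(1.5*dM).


M2 - M1 = 6.5 - 5.9 = 0.6
1.5 * 0.6 = 0.9
ratio = 10^0.9 = 7.94

7.94


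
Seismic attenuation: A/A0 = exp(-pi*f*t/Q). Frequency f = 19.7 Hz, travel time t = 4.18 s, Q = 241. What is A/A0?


pi*f*t/Q = pi*19.7*4.18/241 = 1.073434
A/A0 = exp(-1.073434) = 0.341833

0.341833


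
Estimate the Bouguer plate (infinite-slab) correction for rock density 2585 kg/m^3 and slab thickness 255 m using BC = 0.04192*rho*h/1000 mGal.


BC = 0.04192 * rho * h / 1000
= 0.04192 * 2585 * 255 / 1000
= 27.6326 mGal

27.6326


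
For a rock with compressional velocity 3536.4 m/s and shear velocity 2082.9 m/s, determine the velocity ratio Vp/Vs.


Vp/Vs = 3536.4 / 2082.9
= 1.6978

1.6978


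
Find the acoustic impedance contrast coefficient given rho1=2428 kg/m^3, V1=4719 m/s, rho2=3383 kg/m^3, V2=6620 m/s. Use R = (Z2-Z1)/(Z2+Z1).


Z1 = 2428 * 4719 = 11457732
Z2 = 3383 * 6620 = 22395460
R = (22395460 - 11457732) / (22395460 + 11457732) = 10937728 / 33853192 = 0.3231

0.3231


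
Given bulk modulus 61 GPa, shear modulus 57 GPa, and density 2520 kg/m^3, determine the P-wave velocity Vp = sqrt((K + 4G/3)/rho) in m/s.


First compute the effective modulus:
K + 4G/3 = 61e9 + 4*57e9/3 = 137000000000.0 Pa
Then divide by density:
137000000000.0 / 2520 = 54365079.3651 Pa/(kg/m^3)
Take the square root:
Vp = sqrt(54365079.3651) = 7373.27 m/s

7373.27


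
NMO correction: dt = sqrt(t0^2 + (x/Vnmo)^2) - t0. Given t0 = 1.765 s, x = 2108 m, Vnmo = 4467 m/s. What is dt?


x/Vnmo = 2108/4467 = 0.471905
(x/Vnmo)^2 = 0.222694
t0^2 = 3.115225
sqrt(3.115225 + 0.222694) = 1.826997
dt = 1.826997 - 1.765 = 0.061997

0.061997


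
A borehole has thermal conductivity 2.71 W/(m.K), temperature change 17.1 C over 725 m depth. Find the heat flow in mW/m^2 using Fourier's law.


q = k * dT / dz * 1000
= 2.71 * 17.1 / 725 * 1000
= 0.063919 * 1000
= 63.9186 mW/m^2

63.9186


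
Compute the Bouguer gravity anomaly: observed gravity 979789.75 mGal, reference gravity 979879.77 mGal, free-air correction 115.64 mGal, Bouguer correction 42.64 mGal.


BA = g_obs - g_ref + FAC - BC
= 979789.75 - 979879.77 + 115.64 - 42.64
= -17.02 mGal

-17.02


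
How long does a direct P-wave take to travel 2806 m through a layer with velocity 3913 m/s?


t = x / V
= 2806 / 3913
= 0.7171 s

0.7171


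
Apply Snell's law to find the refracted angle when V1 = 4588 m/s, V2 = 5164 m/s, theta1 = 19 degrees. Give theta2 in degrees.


sin(theta1) = sin(19 deg) = 0.325568
sin(theta2) = V2/V1 * sin(theta1) = 5164/4588 * 0.325568 = 0.366442
theta2 = arcsin(0.366442) = 21.4963 degrees

21.4963


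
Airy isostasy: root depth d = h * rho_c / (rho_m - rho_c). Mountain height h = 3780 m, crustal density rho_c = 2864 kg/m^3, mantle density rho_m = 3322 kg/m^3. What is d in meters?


rho_m - rho_c = 3322 - 2864 = 458
d = 3780 * 2864 / 458
= 10825920 / 458
= 23637.38 m

23637.38


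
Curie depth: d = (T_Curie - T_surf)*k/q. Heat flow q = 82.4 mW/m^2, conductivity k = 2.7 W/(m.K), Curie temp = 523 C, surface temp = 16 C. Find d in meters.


T_Curie - T_surf = 523 - 16 = 507 C
Convert q to W/m^2: 82.4 mW/m^2 = 0.0824 W/m^2
d = 507 * 2.7 / 0.0824 = 16612.86 m

16612.86


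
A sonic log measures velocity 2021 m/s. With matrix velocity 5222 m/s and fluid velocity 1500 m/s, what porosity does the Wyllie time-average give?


1/V - 1/Vm = 1/2021 - 1/5222 = 0.00030331
1/Vf - 1/Vm = 1/1500 - 1/5222 = 0.00047517
phi = 0.00030331 / 0.00047517 = 0.6383

0.6383


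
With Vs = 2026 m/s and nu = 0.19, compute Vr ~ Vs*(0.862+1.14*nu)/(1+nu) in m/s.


Numerator factor = 0.862 + 1.14*0.19 = 1.0786
Denominator = 1 + 0.19 = 1.19
Vr = 2026 * 1.0786 / 1.19 = 1836.34 m/s

1836.34


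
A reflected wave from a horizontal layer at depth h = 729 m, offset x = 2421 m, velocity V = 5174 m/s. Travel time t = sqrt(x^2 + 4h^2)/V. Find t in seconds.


x^2 + 4h^2 = 2421^2 + 4*729^2 = 5861241 + 2125764 = 7987005
sqrt(7987005) = 2826.129
t = 2826.129 / 5174 = 0.5462 s

0.5462


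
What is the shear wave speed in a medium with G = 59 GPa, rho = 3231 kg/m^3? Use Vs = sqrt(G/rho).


Convert G to Pa: G = 59e9 Pa
Compute G/rho = 59e9 / 3231 = 18260600.4333
Vs = sqrt(18260600.4333) = 4273.24 m/s

4273.24


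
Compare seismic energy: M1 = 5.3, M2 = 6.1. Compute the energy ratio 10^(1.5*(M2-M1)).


M2 - M1 = 6.1 - 5.3 = 0.8
1.5 * 0.8 = 1.2
ratio = 10^1.2 = 15.85

15.85


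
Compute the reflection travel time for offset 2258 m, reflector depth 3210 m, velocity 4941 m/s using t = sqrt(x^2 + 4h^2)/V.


x^2 + 4h^2 = 2258^2 + 4*3210^2 = 5098564 + 41216400 = 46314964
sqrt(46314964) = 6805.5098
t = 6805.5098 / 4941 = 1.3774 s

1.3774


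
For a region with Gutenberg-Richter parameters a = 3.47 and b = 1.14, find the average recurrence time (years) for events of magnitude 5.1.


log10(N) = 3.47 - 1.14*5.1 = -2.344
N = 10^-2.344 = 0.004529
T = 1/N = 1/0.004529 = 220.8005 years

220.8005


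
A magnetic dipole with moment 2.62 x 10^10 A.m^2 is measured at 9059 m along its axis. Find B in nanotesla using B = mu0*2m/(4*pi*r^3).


m = 2.62 x 10^10 = 26200000000 A.m^2
2m = 52400000000 A.m^2
r^3 = 9059^3 = 743431192379
B = (4pi*10^-7) * 52400000000 / (4*pi * 743431192379) * 1e9
= 65847.782019 / 9342231889709.47 * 1e9
= 7.0484 nT

7.0484


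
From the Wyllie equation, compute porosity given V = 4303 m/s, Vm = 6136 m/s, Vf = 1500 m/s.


1/V - 1/Vm = 1/4303 - 1/6136 = 6.942e-05
1/Vf - 1/Vm = 1/1500 - 1/6136 = 0.00050369
phi = 6.942e-05 / 0.00050369 = 0.1378

0.1378


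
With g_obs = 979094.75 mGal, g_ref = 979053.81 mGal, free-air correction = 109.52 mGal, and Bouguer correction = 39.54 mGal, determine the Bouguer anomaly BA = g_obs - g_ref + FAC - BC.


BA = g_obs - g_ref + FAC - BC
= 979094.75 - 979053.81 + 109.52 - 39.54
= 110.92 mGal

110.92


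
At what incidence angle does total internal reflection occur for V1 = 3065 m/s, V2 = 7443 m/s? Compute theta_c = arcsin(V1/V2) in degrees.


V1/V2 = 3065/7443 = 0.411796
theta_c = arcsin(0.411796) = 24.3177 degrees

24.3177


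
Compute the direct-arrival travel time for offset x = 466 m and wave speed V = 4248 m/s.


t = x / V
= 466 / 4248
= 0.1097 s

0.1097
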